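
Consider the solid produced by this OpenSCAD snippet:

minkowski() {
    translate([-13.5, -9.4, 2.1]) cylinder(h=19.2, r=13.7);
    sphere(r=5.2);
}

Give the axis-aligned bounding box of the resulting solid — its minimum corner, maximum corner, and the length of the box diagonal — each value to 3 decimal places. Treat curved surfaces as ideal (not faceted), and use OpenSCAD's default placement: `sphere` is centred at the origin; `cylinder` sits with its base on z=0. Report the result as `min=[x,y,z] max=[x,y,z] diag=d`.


A = translate([-13.5, -9.4, 2.1]) cylinder(h=19.2, r=13.7) → bbox [-27.2,-23.1,2.1] .. [0.2,4.3,21.3]
B = sphere(r=5.2) → bbox [-5.2,-5.2,-5.2] .. [5.2,5.2,5.2]
lo = A.lo+B.lo = [-27.2-5.2, -23.1-5.2, 2.1-5.2] = [-32.400,-28.300,-3.100]
hi = A.hi+B.hi = [0.2+5.2, 4.3+5.2, 21.3+5.2] = [5.400,9.500,26.500]
diag = √(37.8²+37.8²+29.6²) = √3733.84 = 61.105

min=[-32.400,-28.300,-3.100] max=[5.400,9.500,26.500] diag=61.105


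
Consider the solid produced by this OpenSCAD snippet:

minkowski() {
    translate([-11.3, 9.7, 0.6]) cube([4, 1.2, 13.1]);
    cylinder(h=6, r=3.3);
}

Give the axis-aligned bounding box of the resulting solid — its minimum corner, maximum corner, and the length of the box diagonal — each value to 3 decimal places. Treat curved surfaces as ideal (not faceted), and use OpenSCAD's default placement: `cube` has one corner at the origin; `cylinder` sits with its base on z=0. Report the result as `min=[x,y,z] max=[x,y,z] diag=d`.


A = translate([-11.3, 9.7, 0.6]) cube([4, 1.2, 13.1]) → bbox [-11.3,9.7,0.6] .. [-7.3,10.9,13.7]
B = cylinder(h=6, r=3.3) → bbox [-3.3,-3.3,0] .. [3.3,3.3,6]
lo = A.lo+B.lo = [-11.3-3.3, 9.7-3.3, 0.6+0] = [-14.600,6.400,0.600]
hi = A.hi+B.hi = [-7.3+3.3, 10.9+3.3, 13.7+6] = [-4.000,14.200,19.700]
diag = √(10.6²+7.8²+19.1²) = √538.01 = 23.195

min=[-14.600,6.400,0.600] max=[-4.000,14.200,19.700] diag=23.195


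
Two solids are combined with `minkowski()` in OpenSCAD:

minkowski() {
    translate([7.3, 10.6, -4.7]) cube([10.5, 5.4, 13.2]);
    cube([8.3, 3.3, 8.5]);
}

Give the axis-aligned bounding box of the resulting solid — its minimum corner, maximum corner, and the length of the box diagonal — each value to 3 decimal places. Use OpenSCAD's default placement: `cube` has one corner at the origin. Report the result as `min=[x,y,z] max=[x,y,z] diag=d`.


min=[7.300,10.600,-4.700] max=[26.100,19.300,17.000] diag=30.000

A = translate([7.3, 10.6, -4.7]) cube([10.5, 5.4, 13.2]) → bbox [7.3,10.6,-4.7] .. [17.8,16,8.5]
B = cube([8.3, 3.3, 8.5]) → bbox [0,0,0] .. [8.3,3.3,8.5]
lo = A.lo+B.lo = [7.3+0, 10.6+0, -4.7+0] = [7.300,10.600,-4.700]
hi = A.hi+B.hi = [17.8+8.3, 16+3.3, 8.5+8.5] = [26.100,19.300,17.000]
diag = √(18.8²+8.7²+21.7²) = √900.02 = 30.000


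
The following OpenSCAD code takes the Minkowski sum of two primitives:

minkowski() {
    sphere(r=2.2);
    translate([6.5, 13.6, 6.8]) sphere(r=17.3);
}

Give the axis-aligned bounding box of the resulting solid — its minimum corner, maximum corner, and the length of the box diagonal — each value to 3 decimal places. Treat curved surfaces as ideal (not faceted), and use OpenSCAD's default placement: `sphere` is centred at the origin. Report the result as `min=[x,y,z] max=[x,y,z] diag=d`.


min=[-13.000,-5.900,-12.700] max=[26.000,33.100,26.300] diag=67.550

A = translate([6.5, 13.6, 6.8]) sphere(r=17.3) → bbox [-10.8,-3.7,-10.5] .. [23.8,30.9,24.1]
B = sphere(r=2.2) → bbox [-2.2,-2.2,-2.2] .. [2.2,2.2,2.2]
lo = A.lo+B.lo = [-10.8-2.2, -3.7-2.2, -10.5-2.2] = [-13.000,-5.900,-12.700]
hi = A.hi+B.hi = [23.8+2.2, 30.9+2.2, 24.1+2.2] = [26.000,33.100,26.300]
diag = √(39²+39²+39²) = √4563 = 67.550


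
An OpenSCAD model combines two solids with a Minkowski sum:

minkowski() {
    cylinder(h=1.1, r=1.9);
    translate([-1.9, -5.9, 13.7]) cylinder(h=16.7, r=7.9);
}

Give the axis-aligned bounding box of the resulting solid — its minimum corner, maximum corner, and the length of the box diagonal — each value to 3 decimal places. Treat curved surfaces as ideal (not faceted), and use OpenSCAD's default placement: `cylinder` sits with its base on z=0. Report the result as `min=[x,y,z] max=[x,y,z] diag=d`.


A = translate([-1.9, -5.9, 13.7]) cylinder(h=16.7, r=7.9) → bbox [-9.8,-13.8,13.7] .. [6,2,30.4]
B = cylinder(h=1.1, r=1.9) → bbox [-1.9,-1.9,0] .. [1.9,1.9,1.1]
lo = A.lo+B.lo = [-9.8-1.9, -13.8-1.9, 13.7+0] = [-11.700,-15.700,13.700]
hi = A.hi+B.hi = [6+1.9, 2+1.9, 30.4+1.1] = [7.900,3.900,31.500]
diag = √(19.6²+19.6²+17.8²) = √1085.16 = 32.942

min=[-11.700,-15.700,13.700] max=[7.900,3.900,31.500] diag=32.942


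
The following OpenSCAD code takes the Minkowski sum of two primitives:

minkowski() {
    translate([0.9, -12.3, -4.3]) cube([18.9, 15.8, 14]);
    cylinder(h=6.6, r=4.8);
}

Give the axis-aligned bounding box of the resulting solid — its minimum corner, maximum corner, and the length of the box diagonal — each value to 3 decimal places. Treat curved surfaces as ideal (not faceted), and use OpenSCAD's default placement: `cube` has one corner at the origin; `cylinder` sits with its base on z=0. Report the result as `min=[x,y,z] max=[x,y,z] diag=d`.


A = translate([0.9, -12.3, -4.3]) cube([18.9, 15.8, 14]) → bbox [0.9,-12.3,-4.3] .. [19.8,3.5,9.7]
B = cylinder(h=6.6, r=4.8) → bbox [-4.8,-4.8,0] .. [4.8,4.8,6.6]
lo = A.lo+B.lo = [0.9-4.8, -12.3-4.8, -4.3+0] = [-3.900,-17.100,-4.300]
hi = A.hi+B.hi = [19.8+4.8, 3.5+4.8, 9.7+6.6] = [24.600,8.300,16.300]
diag = √(28.5²+25.4²+20.6²) = √1881.77 = 43.379

min=[-3.900,-17.100,-4.300] max=[24.600,8.300,16.300] diag=43.379


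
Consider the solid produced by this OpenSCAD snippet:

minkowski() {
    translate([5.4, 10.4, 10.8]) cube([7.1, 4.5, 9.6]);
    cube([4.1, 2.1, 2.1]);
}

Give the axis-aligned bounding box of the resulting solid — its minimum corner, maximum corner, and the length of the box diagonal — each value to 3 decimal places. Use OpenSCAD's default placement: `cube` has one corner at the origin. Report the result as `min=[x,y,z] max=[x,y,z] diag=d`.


A = translate([5.4, 10.4, 10.8]) cube([7.1, 4.5, 9.6]) → bbox [5.4,10.4,10.8] .. [12.5,14.9,20.4]
B = cube([4.1, 2.1, 2.1]) → bbox [0,0,0] .. [4.1,2.1,2.1]
lo = A.lo+B.lo = [5.4+0, 10.4+0, 10.8+0] = [5.400,10.400,10.800]
hi = A.hi+B.hi = [12.5+4.1, 14.9+2.1, 20.4+2.1] = [16.600,17.000,22.500]
diag = √(11.2²+6.6²+11.7²) = √305.89 = 17.490

min=[5.400,10.400,10.800] max=[16.600,17.000,22.500] diag=17.490


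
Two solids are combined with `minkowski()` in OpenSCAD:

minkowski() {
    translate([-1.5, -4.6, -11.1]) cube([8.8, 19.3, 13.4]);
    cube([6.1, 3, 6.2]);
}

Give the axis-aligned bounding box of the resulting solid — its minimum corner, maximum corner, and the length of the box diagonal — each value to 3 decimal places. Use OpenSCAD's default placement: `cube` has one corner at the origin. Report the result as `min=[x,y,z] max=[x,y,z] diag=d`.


min=[-1.500,-4.600,-11.100] max=[13.400,17.700,8.500] diag=33.218

A = translate([-1.5, -4.6, -11.1]) cube([8.8, 19.3, 13.4]) → bbox [-1.5,-4.6,-11.1] .. [7.3,14.7,2.3]
B = cube([6.1, 3, 6.2]) → bbox [0,0,0] .. [6.1,3,6.2]
lo = A.lo+B.lo = [-1.5+0, -4.6+0, -11.1+0] = [-1.500,-4.600,-11.100]
hi = A.hi+B.hi = [7.3+6.1, 14.7+3, 2.3+6.2] = [13.400,17.700,8.500]
diag = √(14.9²+22.3²+19.6²) = √1103.46 = 33.218


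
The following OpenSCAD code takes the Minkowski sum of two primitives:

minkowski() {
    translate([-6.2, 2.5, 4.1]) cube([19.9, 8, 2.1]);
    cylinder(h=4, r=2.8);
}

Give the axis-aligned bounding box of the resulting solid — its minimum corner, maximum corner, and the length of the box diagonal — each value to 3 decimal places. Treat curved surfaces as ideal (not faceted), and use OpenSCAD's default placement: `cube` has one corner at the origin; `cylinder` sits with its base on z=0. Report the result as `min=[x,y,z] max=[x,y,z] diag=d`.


min=[-9.000,-0.300,4.100] max=[16.500,13.300,10.200] diag=29.537

A = translate([-6.2, 2.5, 4.1]) cube([19.9, 8, 2.1]) → bbox [-6.2,2.5,4.1] .. [13.7,10.5,6.2]
B = cylinder(h=4, r=2.8) → bbox [-2.8,-2.8,0] .. [2.8,2.8,4]
lo = A.lo+B.lo = [-6.2-2.8, 2.5-2.8, 4.1+0] = [-9.000,-0.300,4.100]
hi = A.hi+B.hi = [13.7+2.8, 10.5+2.8, 6.2+4] = [16.500,13.300,10.200]
diag = √(25.5²+13.6²+6.1²) = √872.42 = 29.537


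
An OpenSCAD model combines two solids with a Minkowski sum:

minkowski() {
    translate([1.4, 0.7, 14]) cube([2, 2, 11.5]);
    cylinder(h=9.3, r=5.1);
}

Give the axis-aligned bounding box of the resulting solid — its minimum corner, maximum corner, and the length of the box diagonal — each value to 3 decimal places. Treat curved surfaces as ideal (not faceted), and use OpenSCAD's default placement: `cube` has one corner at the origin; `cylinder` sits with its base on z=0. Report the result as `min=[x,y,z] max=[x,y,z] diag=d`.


min=[-3.700,-4.400,14.000] max=[8.500,7.800,34.800] diag=27.024

A = translate([1.4, 0.7, 14]) cube([2, 2, 11.5]) → bbox [1.4,0.7,14] .. [3.4,2.7,25.5]
B = cylinder(h=9.3, r=5.1) → bbox [-5.1,-5.1,0] .. [5.1,5.1,9.3]
lo = A.lo+B.lo = [1.4-5.1, 0.7-5.1, 14+0] = [-3.700,-4.400,14.000]
hi = A.hi+B.hi = [3.4+5.1, 2.7+5.1, 25.5+9.3] = [8.500,7.800,34.800]
diag = √(12.2²+12.2²+20.8²) = √730.32 = 27.024


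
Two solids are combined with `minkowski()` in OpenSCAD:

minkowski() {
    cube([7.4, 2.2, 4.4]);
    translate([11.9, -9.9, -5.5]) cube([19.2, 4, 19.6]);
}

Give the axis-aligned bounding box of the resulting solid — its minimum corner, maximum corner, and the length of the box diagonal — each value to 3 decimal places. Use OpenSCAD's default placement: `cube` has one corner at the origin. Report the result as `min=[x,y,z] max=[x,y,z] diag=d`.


A = translate([11.9, -9.9, -5.5]) cube([19.2, 4, 19.6]) → bbox [11.9,-9.9,-5.5] .. [31.1,-5.9,14.1]
B = cube([7.4, 2.2, 4.4]) → bbox [0,0,0] .. [7.4,2.2,4.4]
lo = A.lo+B.lo = [11.9+0, -9.9+0, -5.5+0] = [11.900,-9.900,-5.500]
hi = A.hi+B.hi = [31.1+7.4, -5.9+2.2, 14.1+4.4] = [38.500,-3.700,18.500]
diag = √(26.6²+6.2²+24²) = √1322 = 36.359

min=[11.900,-9.900,-5.500] max=[38.500,-3.700,18.500] diag=36.359


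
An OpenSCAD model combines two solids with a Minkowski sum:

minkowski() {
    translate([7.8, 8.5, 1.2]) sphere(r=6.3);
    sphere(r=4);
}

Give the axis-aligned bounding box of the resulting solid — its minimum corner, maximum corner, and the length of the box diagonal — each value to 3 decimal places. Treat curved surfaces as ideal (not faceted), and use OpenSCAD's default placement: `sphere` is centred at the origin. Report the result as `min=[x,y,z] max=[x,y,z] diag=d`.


A = translate([7.8, 8.5, 1.2]) sphere(r=6.3) → bbox [1.5,2.2,-5.1] .. [14.1,14.8,7.5]
B = sphere(r=4) → bbox [-4,-4,-4] .. [4,4,4]
lo = A.lo+B.lo = [1.5-4, 2.2-4, -5.1-4] = [-2.500,-1.800,-9.100]
hi = A.hi+B.hi = [14.1+4, 14.8+4, 7.5+4] = [18.100,18.800,11.500]
diag = √(20.6²+20.6²+20.6²) = √1273.08 = 35.680

min=[-2.500,-1.800,-9.100] max=[18.100,18.800,11.500] diag=35.680


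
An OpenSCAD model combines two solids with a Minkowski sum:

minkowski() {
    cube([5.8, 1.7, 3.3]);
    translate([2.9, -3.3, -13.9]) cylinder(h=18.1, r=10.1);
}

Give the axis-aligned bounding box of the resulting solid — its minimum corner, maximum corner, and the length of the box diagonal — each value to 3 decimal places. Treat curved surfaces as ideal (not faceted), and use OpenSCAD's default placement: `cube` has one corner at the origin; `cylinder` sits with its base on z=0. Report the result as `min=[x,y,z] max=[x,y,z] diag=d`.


min=[-7.200,-13.400,-13.900] max=[18.800,8.500,7.500] diag=40.169

A = translate([2.9, -3.3, -13.9]) cylinder(h=18.1, r=10.1) → bbox [-7.2,-13.4,-13.9] .. [13,6.8,4.2]
B = cube([5.8, 1.7, 3.3]) → bbox [0,0,0] .. [5.8,1.7,3.3]
lo = A.lo+B.lo = [-7.2+0, -13.4+0, -13.9+0] = [-7.200,-13.400,-13.900]
hi = A.hi+B.hi = [13+5.8, 6.8+1.7, 4.2+3.3] = [18.800,8.500,7.500]
diag = √(26²+21.9²+21.4²) = √1613.57 = 40.169


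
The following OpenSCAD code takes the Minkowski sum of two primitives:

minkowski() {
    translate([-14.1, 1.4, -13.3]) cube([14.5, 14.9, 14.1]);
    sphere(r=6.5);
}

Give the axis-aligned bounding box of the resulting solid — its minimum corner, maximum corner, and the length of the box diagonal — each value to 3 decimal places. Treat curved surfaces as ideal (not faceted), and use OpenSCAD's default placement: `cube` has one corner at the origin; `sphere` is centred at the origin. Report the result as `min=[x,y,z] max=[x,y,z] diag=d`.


A = translate([-14.1, 1.4, -13.3]) cube([14.5, 14.9, 14.1]) → bbox [-14.1,1.4,-13.3] .. [0.4,16.3,0.8]
B = sphere(r=6.5) → bbox [-6.5,-6.5,-6.5] .. [6.5,6.5,6.5]
lo = A.lo+B.lo = [-14.1-6.5, 1.4-6.5, -13.3-6.5] = [-20.600,-5.100,-19.800]
hi = A.hi+B.hi = [0.4+6.5, 16.3+6.5, 0.8+6.5] = [6.900,22.800,7.300]
diag = √(27.5²+27.9²+27.1²) = √2269.07 = 47.635

min=[-20.600,-5.100,-19.800] max=[6.900,22.800,7.300] diag=47.635


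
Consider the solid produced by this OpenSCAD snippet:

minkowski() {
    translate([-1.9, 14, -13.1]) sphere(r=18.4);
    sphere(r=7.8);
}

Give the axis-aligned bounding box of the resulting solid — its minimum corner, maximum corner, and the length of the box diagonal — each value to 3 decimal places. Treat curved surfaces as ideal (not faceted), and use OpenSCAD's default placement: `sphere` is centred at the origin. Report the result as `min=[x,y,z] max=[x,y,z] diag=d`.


A = translate([-1.9, 14, -13.1]) sphere(r=18.4) → bbox [-20.3,-4.4,-31.5] .. [16.5,32.4,5.3]
B = sphere(r=7.8) → bbox [-7.8,-7.8,-7.8] .. [7.8,7.8,7.8]
lo = A.lo+B.lo = [-20.3-7.8, -4.4-7.8, -31.5-7.8] = [-28.100,-12.200,-39.300]
hi = A.hi+B.hi = [16.5+7.8, 32.4+7.8, 5.3+7.8] = [24.300,40.200,13.100]
diag = √(52.4²+52.4²+52.4²) = √8237.28 = 90.759

min=[-28.100,-12.200,-39.300] max=[24.300,40.200,13.100] diag=90.759


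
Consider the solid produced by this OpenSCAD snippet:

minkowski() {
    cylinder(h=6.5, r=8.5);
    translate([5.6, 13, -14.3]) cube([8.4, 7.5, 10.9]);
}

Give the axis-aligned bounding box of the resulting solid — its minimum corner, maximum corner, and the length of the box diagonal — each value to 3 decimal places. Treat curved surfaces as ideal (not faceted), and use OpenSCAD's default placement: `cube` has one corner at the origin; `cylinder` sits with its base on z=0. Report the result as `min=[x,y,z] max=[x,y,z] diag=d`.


A = translate([5.6, 13, -14.3]) cube([8.4, 7.5, 10.9]) → bbox [5.6,13,-14.3] .. [14,20.5,-3.4]
B = cylinder(h=6.5, r=8.5) → bbox [-8.5,-8.5,0] .. [8.5,8.5,6.5]
lo = A.lo+B.lo = [5.6-8.5, 13-8.5, -14.3+0] = [-2.900,4.500,-14.300]
hi = A.hi+B.hi = [14+8.5, 20.5+8.5, -3.4+6.5] = [22.500,29.000,3.100]
diag = √(25.4²+24.5²+17.4²) = √1548.17 = 39.347

min=[-2.900,4.500,-14.300] max=[22.500,29.000,3.100] diag=39.347


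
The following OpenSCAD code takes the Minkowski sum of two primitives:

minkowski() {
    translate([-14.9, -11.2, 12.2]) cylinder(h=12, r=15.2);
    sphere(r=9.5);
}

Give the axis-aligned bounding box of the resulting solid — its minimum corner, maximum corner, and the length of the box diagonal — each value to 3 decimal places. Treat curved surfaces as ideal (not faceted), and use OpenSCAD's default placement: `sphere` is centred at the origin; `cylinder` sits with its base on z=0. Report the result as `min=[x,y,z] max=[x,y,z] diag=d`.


A = translate([-14.9, -11.2, 12.2]) cylinder(h=12, r=15.2) → bbox [-30.1,-26.4,12.2] .. [0.3,4,24.2]
B = sphere(r=9.5) → bbox [-9.5,-9.5,-9.5] .. [9.5,9.5,9.5]
lo = A.lo+B.lo = [-30.1-9.5, -26.4-9.5, 12.2-9.5] = [-39.600,-35.900,2.700]
hi = A.hi+B.hi = [0.3+9.5, 4+9.5, 24.2+9.5] = [9.800,13.500,33.700]
diag = √(49.4²+49.4²+31²) = √5841.72 = 76.431

min=[-39.600,-35.900,2.700] max=[9.800,13.500,33.700] diag=76.431


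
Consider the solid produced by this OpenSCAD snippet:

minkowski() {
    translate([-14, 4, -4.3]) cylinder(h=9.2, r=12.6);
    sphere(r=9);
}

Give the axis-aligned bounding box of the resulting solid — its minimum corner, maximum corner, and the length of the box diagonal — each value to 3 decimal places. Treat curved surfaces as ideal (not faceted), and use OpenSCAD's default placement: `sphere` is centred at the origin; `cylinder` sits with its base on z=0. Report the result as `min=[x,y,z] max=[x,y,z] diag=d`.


A = translate([-14, 4, -4.3]) cylinder(h=9.2, r=12.6) → bbox [-26.6,-8.6,-4.3] .. [-1.4,16.6,4.9]
B = sphere(r=9) → bbox [-9,-9,-9] .. [9,9,9]
lo = A.lo+B.lo = [-26.6-9, -8.6-9, -4.3-9] = [-35.600,-17.600,-13.300]
hi = A.hi+B.hi = [-1.4+9, 16.6+9, 4.9+9] = [7.600,25.600,13.900]
diag = √(43.2²+43.2²+27.2²) = √4472.32 = 66.875

min=[-35.600,-17.600,-13.300] max=[7.600,25.600,13.900] diag=66.875


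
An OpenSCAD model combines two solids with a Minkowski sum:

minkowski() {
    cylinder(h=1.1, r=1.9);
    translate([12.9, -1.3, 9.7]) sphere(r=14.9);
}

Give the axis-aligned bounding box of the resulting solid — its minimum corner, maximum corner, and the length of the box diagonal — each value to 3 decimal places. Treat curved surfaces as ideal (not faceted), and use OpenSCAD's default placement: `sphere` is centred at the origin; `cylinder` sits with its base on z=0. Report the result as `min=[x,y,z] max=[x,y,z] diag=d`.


min=[-3.900,-18.100,-5.200] max=[29.700,15.500,25.700] diag=56.681

A = translate([12.9, -1.3, 9.7]) sphere(r=14.9) → bbox [-2,-16.2,-5.2] .. [27.8,13.6,24.6]
B = cylinder(h=1.1, r=1.9) → bbox [-1.9,-1.9,0] .. [1.9,1.9,1.1]
lo = A.lo+B.lo = [-2-1.9, -16.2-1.9, -5.2+0] = [-3.900,-18.100,-5.200]
hi = A.hi+B.hi = [27.8+1.9, 13.6+1.9, 24.6+1.1] = [29.700,15.500,25.700]
diag = √(33.6²+33.6²+30.9²) = √3212.73 = 56.681


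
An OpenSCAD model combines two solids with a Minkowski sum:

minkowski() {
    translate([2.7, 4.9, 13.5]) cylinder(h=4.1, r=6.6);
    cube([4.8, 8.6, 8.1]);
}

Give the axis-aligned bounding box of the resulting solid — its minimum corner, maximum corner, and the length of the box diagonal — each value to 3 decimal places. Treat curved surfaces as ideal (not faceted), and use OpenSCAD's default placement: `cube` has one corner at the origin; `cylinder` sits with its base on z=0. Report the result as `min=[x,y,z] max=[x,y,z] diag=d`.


min=[-3.900,-1.700,13.500] max=[14.100,20.100,25.700] diag=30.791

A = translate([2.7, 4.9, 13.5]) cylinder(h=4.1, r=6.6) → bbox [-3.9,-1.7,13.5] .. [9.3,11.5,17.6]
B = cube([4.8, 8.6, 8.1]) → bbox [0,0,0] .. [4.8,8.6,8.1]
lo = A.lo+B.lo = [-3.9+0, -1.7+0, 13.5+0] = [-3.900,-1.700,13.500]
hi = A.hi+B.hi = [9.3+4.8, 11.5+8.6, 17.6+8.1] = [14.100,20.100,25.700]
diag = √(18²+21.8²+12.2²) = √948.08 = 30.791


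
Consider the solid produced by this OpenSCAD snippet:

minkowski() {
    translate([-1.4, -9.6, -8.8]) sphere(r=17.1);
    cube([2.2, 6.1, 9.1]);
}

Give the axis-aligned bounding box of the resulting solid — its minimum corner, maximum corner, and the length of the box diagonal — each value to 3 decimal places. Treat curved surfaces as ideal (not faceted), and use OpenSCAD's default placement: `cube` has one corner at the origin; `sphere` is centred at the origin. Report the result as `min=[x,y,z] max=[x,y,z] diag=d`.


A = translate([-1.4, -9.6, -8.8]) sphere(r=17.1) → bbox [-18.5,-26.7,-25.9] .. [15.7,7.5,8.3]
B = cube([2.2, 6.1, 9.1]) → bbox [0,0,0] .. [2.2,6.1,9.1]
lo = A.lo+B.lo = [-18.5+0, -26.7+0, -25.9+0] = [-18.500,-26.700,-25.900]
hi = A.hi+B.hi = [15.7+2.2, 7.5+6.1, 8.3+9.1] = [17.900,13.600,17.400]
diag = √(36.4²+40.3²+43.3²) = √4823.94 = 69.455

min=[-18.500,-26.700,-25.900] max=[17.900,13.600,17.400] diag=69.455


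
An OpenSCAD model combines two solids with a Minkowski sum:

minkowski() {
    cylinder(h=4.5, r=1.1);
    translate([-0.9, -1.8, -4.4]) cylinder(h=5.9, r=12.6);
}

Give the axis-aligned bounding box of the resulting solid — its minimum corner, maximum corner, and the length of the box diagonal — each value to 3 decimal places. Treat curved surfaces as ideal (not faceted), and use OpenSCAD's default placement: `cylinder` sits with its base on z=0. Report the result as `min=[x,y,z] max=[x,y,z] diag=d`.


A = translate([-0.9, -1.8, -4.4]) cylinder(h=5.9, r=12.6) → bbox [-13.5,-14.4,-4.4] .. [11.7,10.8,1.5]
B = cylinder(h=4.5, r=1.1) → bbox [-1.1,-1.1,0] .. [1.1,1.1,4.5]
lo = A.lo+B.lo = [-13.5-1.1, -14.4-1.1, -4.4+0] = [-14.600,-15.500,-4.400]
hi = A.hi+B.hi = [11.7+1.1, 10.8+1.1, 1.5+4.5] = [12.800,11.900,6.000]
diag = √(27.4²+27.4²+10.4²) = √1609.68 = 40.121

min=[-14.600,-15.500,-4.400] max=[12.800,11.900,6.000] diag=40.121


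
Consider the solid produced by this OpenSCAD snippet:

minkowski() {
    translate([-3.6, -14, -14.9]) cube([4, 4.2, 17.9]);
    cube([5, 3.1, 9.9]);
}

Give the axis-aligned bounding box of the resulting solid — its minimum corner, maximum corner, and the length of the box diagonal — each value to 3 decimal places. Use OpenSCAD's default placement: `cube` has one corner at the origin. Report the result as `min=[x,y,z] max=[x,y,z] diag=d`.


A = translate([-3.6, -14, -14.9]) cube([4, 4.2, 17.9]) → bbox [-3.6,-14,-14.9] .. [0.4,-9.8,3]
B = cube([5, 3.1, 9.9]) → bbox [0,0,0] .. [5,3.1,9.9]
lo = A.lo+B.lo = [-3.6+0, -14+0, -14.9+0] = [-3.600,-14.000,-14.900]
hi = A.hi+B.hi = [0.4+5, -9.8+3.1, 3+9.9] = [5.400,-6.700,12.900]
diag = √(9²+7.3²+27.8²) = √907.13 = 30.119

min=[-3.600,-14.000,-14.900] max=[5.400,-6.700,12.900] diag=30.119


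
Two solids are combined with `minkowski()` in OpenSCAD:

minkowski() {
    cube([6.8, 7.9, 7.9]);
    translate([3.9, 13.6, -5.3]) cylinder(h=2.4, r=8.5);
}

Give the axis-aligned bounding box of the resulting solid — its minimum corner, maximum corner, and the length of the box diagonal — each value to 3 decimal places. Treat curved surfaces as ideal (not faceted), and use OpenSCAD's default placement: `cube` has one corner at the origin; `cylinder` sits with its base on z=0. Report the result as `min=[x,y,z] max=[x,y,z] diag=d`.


min=[-4.600,5.100,-5.300] max=[19.200,30.000,5.000] diag=35.952

A = translate([3.9, 13.6, -5.3]) cylinder(h=2.4, r=8.5) → bbox [-4.6,5.1,-5.3] .. [12.4,22.1,-2.9]
B = cube([6.8, 7.9, 7.9]) → bbox [0,0,0] .. [6.8,7.9,7.9]
lo = A.lo+B.lo = [-4.6+0, 5.1+0, -5.3+0] = [-4.600,5.100,-5.300]
hi = A.hi+B.hi = [12.4+6.8, 22.1+7.9, -2.9+7.9] = [19.200,30.000,5.000]
diag = √(23.8²+24.9²+10.3²) = √1292.54 = 35.952


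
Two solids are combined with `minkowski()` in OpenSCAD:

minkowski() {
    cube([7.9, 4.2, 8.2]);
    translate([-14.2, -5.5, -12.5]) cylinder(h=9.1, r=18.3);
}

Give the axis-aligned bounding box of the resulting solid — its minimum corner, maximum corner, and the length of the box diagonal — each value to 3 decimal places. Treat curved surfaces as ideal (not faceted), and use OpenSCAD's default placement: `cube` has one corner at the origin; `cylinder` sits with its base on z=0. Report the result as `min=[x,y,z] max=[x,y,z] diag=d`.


A = translate([-14.2, -5.5, -12.5]) cylinder(h=9.1, r=18.3) → bbox [-32.5,-23.8,-12.5] .. [4.1,12.8,-3.4]
B = cube([7.9, 4.2, 8.2]) → bbox [0,0,0] .. [7.9,4.2,8.2]
lo = A.lo+B.lo = [-32.5+0, -23.8+0, -12.5+0] = [-32.500,-23.800,-12.500]
hi = A.hi+B.hi = [4.1+7.9, 12.8+4.2, -3.4+8.2] = [12.000,17.000,4.800]
diag = √(44.5²+40.8²+17.3²) = √3944.18 = 62.803

min=[-32.500,-23.800,-12.500] max=[12.000,17.000,4.800] diag=62.803


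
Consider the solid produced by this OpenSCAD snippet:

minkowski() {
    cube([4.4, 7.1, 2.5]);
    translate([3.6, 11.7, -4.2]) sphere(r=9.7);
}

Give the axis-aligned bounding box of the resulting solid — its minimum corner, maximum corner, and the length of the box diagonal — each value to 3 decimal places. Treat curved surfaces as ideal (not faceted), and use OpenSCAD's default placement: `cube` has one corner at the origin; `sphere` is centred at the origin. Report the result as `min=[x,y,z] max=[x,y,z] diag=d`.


min=[-6.100,2.000,-13.900] max=[17.700,28.500,8.000] diag=41.813

A = translate([3.6, 11.7, -4.2]) sphere(r=9.7) → bbox [-6.1,2,-13.9] .. [13.3,21.4,5.5]
B = cube([4.4, 7.1, 2.5]) → bbox [0,0,0] .. [4.4,7.1,2.5]
lo = A.lo+B.lo = [-6.1+0, 2+0, -13.9+0] = [-6.100,2.000,-13.900]
hi = A.hi+B.hi = [13.3+4.4, 21.4+7.1, 5.5+2.5] = [17.700,28.500,8.000]
diag = √(23.8²+26.5²+21.9²) = √1748.3 = 41.813


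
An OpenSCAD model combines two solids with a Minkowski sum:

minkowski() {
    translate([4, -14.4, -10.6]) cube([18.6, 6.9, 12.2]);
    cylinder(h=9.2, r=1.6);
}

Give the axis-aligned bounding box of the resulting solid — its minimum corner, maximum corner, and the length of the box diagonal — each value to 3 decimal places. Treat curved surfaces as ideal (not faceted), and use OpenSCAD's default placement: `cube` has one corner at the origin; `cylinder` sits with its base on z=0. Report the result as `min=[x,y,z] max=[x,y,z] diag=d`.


A = translate([4, -14.4, -10.6]) cube([18.6, 6.9, 12.2]) → bbox [4,-14.4,-10.6] .. [22.6,-7.5,1.6]
B = cylinder(h=9.2, r=1.6) → bbox [-1.6,-1.6,0] .. [1.6,1.6,9.2]
lo = A.lo+B.lo = [4-1.6, -14.4-1.6, -10.6+0] = [2.400,-16.000,-10.600]
hi = A.hi+B.hi = [22.6+1.6, -7.5+1.6, 1.6+9.2] = [24.200,-5.900,10.800]
diag = √(21.8²+10.1²+21.4²) = √1035.21 = 32.175

min=[2.400,-16.000,-10.600] max=[24.200,-5.900,10.800] diag=32.175


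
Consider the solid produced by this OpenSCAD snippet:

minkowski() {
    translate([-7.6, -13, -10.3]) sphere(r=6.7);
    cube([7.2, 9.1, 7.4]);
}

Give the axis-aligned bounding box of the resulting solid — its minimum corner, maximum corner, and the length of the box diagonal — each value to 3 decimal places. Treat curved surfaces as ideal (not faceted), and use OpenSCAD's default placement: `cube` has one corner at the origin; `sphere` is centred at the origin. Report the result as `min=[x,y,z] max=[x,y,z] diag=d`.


A = translate([-7.6, -13, -10.3]) sphere(r=6.7) → bbox [-14.3,-19.7,-17] .. [-0.9,-6.3,-3.6]
B = cube([7.2, 9.1, 7.4]) → bbox [0,0,0] .. [7.2,9.1,7.4]
lo = A.lo+B.lo = [-14.3+0, -19.7+0, -17+0] = [-14.300,-19.700,-17.000]
hi = A.hi+B.hi = [-0.9+7.2, -6.3+9.1, -3.6+7.4] = [6.300,2.800,3.800]
diag = √(20.6²+22.5²+20.8²) = √1363.25 = 36.922

min=[-14.300,-19.700,-17.000] max=[6.300,2.800,3.800] diag=36.922


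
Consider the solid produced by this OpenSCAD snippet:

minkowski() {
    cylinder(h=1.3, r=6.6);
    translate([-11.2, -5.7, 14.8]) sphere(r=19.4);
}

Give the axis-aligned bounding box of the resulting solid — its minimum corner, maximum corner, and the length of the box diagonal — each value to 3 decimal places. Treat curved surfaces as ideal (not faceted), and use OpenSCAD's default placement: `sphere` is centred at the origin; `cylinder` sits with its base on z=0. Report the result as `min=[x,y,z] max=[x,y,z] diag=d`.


min=[-37.200,-31.700,-4.600] max=[14.800,20.300,35.500] diag=83.762

A = translate([-11.2, -5.7, 14.8]) sphere(r=19.4) → bbox [-30.6,-25.1,-4.6] .. [8.2,13.7,34.2]
B = cylinder(h=1.3, r=6.6) → bbox [-6.6,-6.6,0] .. [6.6,6.6,1.3]
lo = A.lo+B.lo = [-30.6-6.6, -25.1-6.6, -4.6+0] = [-37.200,-31.700,-4.600]
hi = A.hi+B.hi = [8.2+6.6, 13.7+6.6, 34.2+1.3] = [14.800,20.300,35.500]
diag = √(52²+52²+40.1²) = √7016.01 = 83.762


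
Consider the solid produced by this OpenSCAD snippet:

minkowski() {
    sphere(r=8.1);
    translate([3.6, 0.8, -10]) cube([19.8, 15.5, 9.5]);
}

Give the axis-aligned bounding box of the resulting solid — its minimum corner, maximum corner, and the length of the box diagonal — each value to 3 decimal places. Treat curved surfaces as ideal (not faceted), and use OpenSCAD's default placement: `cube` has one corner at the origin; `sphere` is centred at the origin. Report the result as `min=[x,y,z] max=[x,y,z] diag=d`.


A = translate([3.6, 0.8, -10]) cube([19.8, 15.5, 9.5]) → bbox [3.6,0.8,-10] .. [23.4,16.3,-0.5]
B = sphere(r=8.1) → bbox [-8.1,-8.1,-8.1] .. [8.1,8.1,8.1]
lo = A.lo+B.lo = [3.6-8.1, 0.8-8.1, -10-8.1] = [-4.500,-7.300,-18.100]
hi = A.hi+B.hi = [23.4+8.1, 16.3+8.1, -0.5+8.1] = [31.500,24.400,7.600]
diag = √(36²+31.7²+25.7²) = √2961.38 = 54.419

min=[-4.500,-7.300,-18.100] max=[31.500,24.400,7.600] diag=54.419


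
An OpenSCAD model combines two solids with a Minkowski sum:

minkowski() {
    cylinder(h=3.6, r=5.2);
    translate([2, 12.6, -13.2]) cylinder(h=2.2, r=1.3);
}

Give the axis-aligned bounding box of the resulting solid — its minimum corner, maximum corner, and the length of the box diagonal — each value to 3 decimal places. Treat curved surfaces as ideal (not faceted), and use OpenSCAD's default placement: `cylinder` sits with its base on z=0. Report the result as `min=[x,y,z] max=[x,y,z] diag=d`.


A = translate([2, 12.6, -13.2]) cylinder(h=2.2, r=1.3) → bbox [0.7,11.3,-13.2] .. [3.3,13.9,-11]
B = cylinder(h=3.6, r=5.2) → bbox [-5.2,-5.2,0] .. [5.2,5.2,3.6]
lo = A.lo+B.lo = [0.7-5.2, 11.3-5.2, -13.2+0] = [-4.500,6.100,-13.200]
hi = A.hi+B.hi = [3.3+5.2, 13.9+5.2, -11+3.6] = [8.500,19.100,-7.400]
diag = √(13²+13²+5.8²) = √371.64 = 19.278

min=[-4.500,6.100,-13.200] max=[8.500,19.100,-7.400] diag=19.278


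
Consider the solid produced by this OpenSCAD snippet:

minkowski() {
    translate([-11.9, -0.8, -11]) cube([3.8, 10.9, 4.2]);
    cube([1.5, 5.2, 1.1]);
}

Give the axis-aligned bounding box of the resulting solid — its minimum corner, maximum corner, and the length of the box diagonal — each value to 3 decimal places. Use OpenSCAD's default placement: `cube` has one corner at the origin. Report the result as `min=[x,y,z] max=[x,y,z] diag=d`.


min=[-11.900,-0.800,-11.000] max=[-6.600,15.300,-5.700] diag=17.759

A = translate([-11.9, -0.8, -11]) cube([3.8, 10.9, 4.2]) → bbox [-11.9,-0.8,-11] .. [-8.1,10.1,-6.8]
B = cube([1.5, 5.2, 1.1]) → bbox [0,0,0] .. [1.5,5.2,1.1]
lo = A.lo+B.lo = [-11.9+0, -0.8+0, -11+0] = [-11.900,-0.800,-11.000]
hi = A.hi+B.hi = [-8.1+1.5, 10.1+5.2, -6.8+1.1] = [-6.600,15.300,-5.700]
diag = √(5.3²+16.1²+5.3²) = √315.39 = 17.759


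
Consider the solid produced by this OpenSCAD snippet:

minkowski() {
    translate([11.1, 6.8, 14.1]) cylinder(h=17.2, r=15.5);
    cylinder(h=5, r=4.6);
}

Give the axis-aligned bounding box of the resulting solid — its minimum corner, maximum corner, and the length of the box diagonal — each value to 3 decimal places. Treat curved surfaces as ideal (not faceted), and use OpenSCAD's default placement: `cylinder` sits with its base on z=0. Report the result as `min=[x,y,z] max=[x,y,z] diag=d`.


min=[-9.000,-13.300,14.100] max=[31.200,26.900,36.300] diag=61.032

A = translate([11.1, 6.8, 14.1]) cylinder(h=17.2, r=15.5) → bbox [-4.4,-8.7,14.1] .. [26.6,22.3,31.3]
B = cylinder(h=5, r=4.6) → bbox [-4.6,-4.6,0] .. [4.6,4.6,5]
lo = A.lo+B.lo = [-4.4-4.6, -8.7-4.6, 14.1+0] = [-9.000,-13.300,14.100]
hi = A.hi+B.hi = [26.6+4.6, 22.3+4.6, 31.3+5] = [31.200,26.900,36.300]
diag = √(40.2²+40.2²+22.2²) = √3724.92 = 61.032


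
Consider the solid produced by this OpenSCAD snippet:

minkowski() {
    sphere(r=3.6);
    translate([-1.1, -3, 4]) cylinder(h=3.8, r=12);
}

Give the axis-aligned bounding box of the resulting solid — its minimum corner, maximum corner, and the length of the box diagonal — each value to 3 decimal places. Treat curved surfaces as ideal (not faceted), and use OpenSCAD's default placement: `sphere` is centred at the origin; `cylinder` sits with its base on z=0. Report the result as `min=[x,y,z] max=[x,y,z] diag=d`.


A = translate([-1.1, -3, 4]) cylinder(h=3.8, r=12) → bbox [-13.1,-15,4] .. [10.9,9,7.8]
B = sphere(r=3.6) → bbox [-3.6,-3.6,-3.6] .. [3.6,3.6,3.6]
lo = A.lo+B.lo = [-13.1-3.6, -15-3.6, 4-3.6] = [-16.700,-18.600,0.400]
hi = A.hi+B.hi = [10.9+3.6, 9+3.6, 7.8+3.6] = [14.500,12.600,11.400]
diag = √(31.2²+31.2²+11²) = √2067.88 = 45.474

min=[-16.700,-18.600,0.400] max=[14.500,12.600,11.400] diag=45.474


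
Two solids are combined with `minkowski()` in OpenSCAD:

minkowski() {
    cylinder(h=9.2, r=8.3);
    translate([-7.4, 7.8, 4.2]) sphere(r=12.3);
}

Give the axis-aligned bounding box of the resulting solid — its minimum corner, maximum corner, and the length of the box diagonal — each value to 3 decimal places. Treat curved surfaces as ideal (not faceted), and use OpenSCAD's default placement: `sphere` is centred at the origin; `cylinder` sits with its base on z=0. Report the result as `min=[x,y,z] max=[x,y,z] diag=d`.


A = translate([-7.4, 7.8, 4.2]) sphere(r=12.3) → bbox [-19.7,-4.5,-8.1] .. [4.9,20.1,16.5]
B = cylinder(h=9.2, r=8.3) → bbox [-8.3,-8.3,0] .. [8.3,8.3,9.2]
lo = A.lo+B.lo = [-19.7-8.3, -4.5-8.3, -8.1+0] = [-28.000,-12.800,-8.100]
hi = A.hi+B.hi = [4.9+8.3, 20.1+8.3, 16.5+9.2] = [13.200,28.400,25.700]
diag = √(41.2²+41.2²+33.8²) = √4537.32 = 67.360

min=[-28.000,-12.800,-8.100] max=[13.200,28.400,25.700] diag=67.360


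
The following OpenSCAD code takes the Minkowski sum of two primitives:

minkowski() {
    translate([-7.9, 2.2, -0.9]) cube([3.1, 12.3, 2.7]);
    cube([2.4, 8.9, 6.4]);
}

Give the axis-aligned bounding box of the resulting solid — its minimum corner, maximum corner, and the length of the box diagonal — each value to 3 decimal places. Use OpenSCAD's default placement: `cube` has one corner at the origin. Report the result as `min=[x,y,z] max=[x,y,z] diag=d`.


A = translate([-7.9, 2.2, -0.9]) cube([3.1, 12.3, 2.7]) → bbox [-7.9,2.2,-0.9] .. [-4.8,14.5,1.8]
B = cube([2.4, 8.9, 6.4]) → bbox [0,0,0] .. [2.4,8.9,6.4]
lo = A.lo+B.lo = [-7.9+0, 2.2+0, -0.9+0] = [-7.900,2.200,-0.900]
hi = A.hi+B.hi = [-4.8+2.4, 14.5+8.9, 1.8+6.4] = [-2.400,23.400,8.200]
diag = √(5.5²+21.2²+9.1²) = √562.5 = 23.717

min=[-7.900,2.200,-0.900] max=[-2.400,23.400,8.200] diag=23.717


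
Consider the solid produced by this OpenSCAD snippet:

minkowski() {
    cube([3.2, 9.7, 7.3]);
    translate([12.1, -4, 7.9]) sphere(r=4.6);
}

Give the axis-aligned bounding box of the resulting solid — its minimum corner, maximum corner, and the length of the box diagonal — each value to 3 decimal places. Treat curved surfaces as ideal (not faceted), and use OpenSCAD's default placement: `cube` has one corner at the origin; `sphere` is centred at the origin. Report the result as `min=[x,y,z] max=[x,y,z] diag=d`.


A = translate([12.1, -4, 7.9]) sphere(r=4.6) → bbox [7.5,-8.6,3.3] .. [16.7,0.6,12.5]
B = cube([3.2, 9.7, 7.3]) → bbox [0,0,0] .. [3.2,9.7,7.3]
lo = A.lo+B.lo = [7.5+0, -8.6+0, 3.3+0] = [7.500,-8.600,3.300]
hi = A.hi+B.hi = [16.7+3.2, 0.6+9.7, 12.5+7.3] = [19.900,10.300,19.800]
diag = √(12.4²+18.9²+16.5²) = √783.22 = 27.986

min=[7.500,-8.600,3.300] max=[19.900,10.300,19.800] diag=27.986


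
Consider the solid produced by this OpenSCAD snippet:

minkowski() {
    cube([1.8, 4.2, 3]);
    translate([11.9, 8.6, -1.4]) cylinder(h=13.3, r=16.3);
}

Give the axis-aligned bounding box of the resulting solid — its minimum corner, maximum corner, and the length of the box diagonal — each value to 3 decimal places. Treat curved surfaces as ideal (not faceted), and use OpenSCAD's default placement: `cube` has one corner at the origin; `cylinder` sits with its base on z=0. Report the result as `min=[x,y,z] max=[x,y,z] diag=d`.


A = translate([11.9, 8.6, -1.4]) cylinder(h=13.3, r=16.3) → bbox [-4.4,-7.7,-1.4] .. [28.2,24.9,11.9]
B = cube([1.8, 4.2, 3]) → bbox [0,0,0] .. [1.8,4.2,3]
lo = A.lo+B.lo = [-4.4+0, -7.7+0, -1.4+0] = [-4.400,-7.700,-1.400]
hi = A.hi+B.hi = [28.2+1.8, 24.9+4.2, 11.9+3] = [30.000,29.100,14.900]
diag = √(34.4²+36.8²+16.3²) = √2803.29 = 52.946

min=[-4.400,-7.700,-1.400] max=[30.000,29.100,14.900] diag=52.946


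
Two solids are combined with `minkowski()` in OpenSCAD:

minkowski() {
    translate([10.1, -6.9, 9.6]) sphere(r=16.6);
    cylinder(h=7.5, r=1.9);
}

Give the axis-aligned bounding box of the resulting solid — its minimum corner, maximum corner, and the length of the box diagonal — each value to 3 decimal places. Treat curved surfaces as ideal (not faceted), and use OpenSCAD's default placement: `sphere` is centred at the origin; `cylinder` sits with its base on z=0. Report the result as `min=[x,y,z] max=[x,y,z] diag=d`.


A = translate([10.1, -6.9, 9.6]) sphere(r=16.6) → bbox [-6.5,-23.5,-7] .. [26.7,9.7,26.2]
B = cylinder(h=7.5, r=1.9) → bbox [-1.9,-1.9,0] .. [1.9,1.9,7.5]
lo = A.lo+B.lo = [-6.5-1.9, -23.5-1.9, -7+0] = [-8.400,-25.400,-7.000]
hi = A.hi+B.hi = [26.7+1.9, 9.7+1.9, 26.2+7.5] = [28.600,11.600,33.700]
diag = √(37²+37²+40.7²) = √4394.49 = 66.291

min=[-8.400,-25.400,-7.000] max=[28.600,11.600,33.700] diag=66.291


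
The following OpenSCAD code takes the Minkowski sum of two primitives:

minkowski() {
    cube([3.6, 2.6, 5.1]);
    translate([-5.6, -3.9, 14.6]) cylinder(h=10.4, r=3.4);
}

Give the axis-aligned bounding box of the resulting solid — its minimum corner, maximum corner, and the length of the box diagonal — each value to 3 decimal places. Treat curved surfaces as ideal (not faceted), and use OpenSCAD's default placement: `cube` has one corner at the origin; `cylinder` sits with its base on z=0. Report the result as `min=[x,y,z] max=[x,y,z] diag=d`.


min=[-9.000,-7.300,14.600] max=[1.400,2.100,30.100] diag=20.899

A = translate([-5.6, -3.9, 14.6]) cylinder(h=10.4, r=3.4) → bbox [-9,-7.3,14.6] .. [-2.2,-0.5,25]
B = cube([3.6, 2.6, 5.1]) → bbox [0,0,0] .. [3.6,2.6,5.1]
lo = A.lo+B.lo = [-9+0, -7.3+0, 14.6+0] = [-9.000,-7.300,14.600]
hi = A.hi+B.hi = [-2.2+3.6, -0.5+2.6, 25+5.1] = [1.400,2.100,30.100]
diag = √(10.4²+9.4²+15.5²) = √436.77 = 20.899


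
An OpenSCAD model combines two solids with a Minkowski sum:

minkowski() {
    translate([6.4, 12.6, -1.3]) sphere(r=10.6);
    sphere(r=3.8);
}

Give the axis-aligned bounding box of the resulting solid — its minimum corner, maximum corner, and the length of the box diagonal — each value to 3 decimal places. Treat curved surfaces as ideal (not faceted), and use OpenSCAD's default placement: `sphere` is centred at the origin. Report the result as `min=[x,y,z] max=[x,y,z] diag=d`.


A = translate([6.4, 12.6, -1.3]) sphere(r=10.6) → bbox [-4.2,2,-11.9] .. [17,23.2,9.3]
B = sphere(r=3.8) → bbox [-3.8,-3.8,-3.8] .. [3.8,3.8,3.8]
lo = A.lo+B.lo = [-4.2-3.8, 2-3.8, -11.9-3.8] = [-8.000,-1.800,-15.700]
hi = A.hi+B.hi = [17+3.8, 23.2+3.8, 9.3+3.8] = [20.800,27.000,13.100]
diag = √(28.8²+28.8²+28.8²) = √2488.32 = 49.883

min=[-8.000,-1.800,-15.700] max=[20.800,27.000,13.100] diag=49.883


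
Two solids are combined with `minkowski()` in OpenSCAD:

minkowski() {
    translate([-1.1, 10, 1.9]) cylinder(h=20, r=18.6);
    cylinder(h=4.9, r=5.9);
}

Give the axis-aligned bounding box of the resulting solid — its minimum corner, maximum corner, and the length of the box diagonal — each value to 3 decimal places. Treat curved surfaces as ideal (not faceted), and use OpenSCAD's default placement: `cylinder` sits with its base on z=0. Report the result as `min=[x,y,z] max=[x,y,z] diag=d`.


A = translate([-1.1, 10, 1.9]) cylinder(h=20, r=18.6) → bbox [-19.7,-8.6,1.9] .. [17.5,28.6,21.9]
B = cylinder(h=4.9, r=5.9) → bbox [-5.9,-5.9,0] .. [5.9,5.9,4.9]
lo = A.lo+B.lo = [-19.7-5.9, -8.6-5.9, 1.9+0] = [-25.600,-14.500,1.900]
hi = A.hi+B.hi = [17.5+5.9, 28.6+5.9, 21.9+4.9] = [23.400,34.500,26.800]
diag = √(49²+49²+24.9²) = √5422.01 = 73.634

min=[-25.600,-14.500,1.900] max=[23.400,34.500,26.800] diag=73.634


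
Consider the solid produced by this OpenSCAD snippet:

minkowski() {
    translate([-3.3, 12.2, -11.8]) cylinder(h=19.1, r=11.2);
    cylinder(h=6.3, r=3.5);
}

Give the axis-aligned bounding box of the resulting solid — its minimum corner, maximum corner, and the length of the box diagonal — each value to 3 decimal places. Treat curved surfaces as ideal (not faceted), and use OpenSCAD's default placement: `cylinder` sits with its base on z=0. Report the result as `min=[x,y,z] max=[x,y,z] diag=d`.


A = translate([-3.3, 12.2, -11.8]) cylinder(h=19.1, r=11.2) → bbox [-14.5,1,-11.8] .. [7.9,23.4,7.3]
B = cylinder(h=6.3, r=3.5) → bbox [-3.5,-3.5,0] .. [3.5,3.5,6.3]
lo = A.lo+B.lo = [-14.5-3.5, 1-3.5, -11.8+0] = [-18.000,-2.500,-11.800]
hi = A.hi+B.hi = [7.9+3.5, 23.4+3.5, 7.3+6.3] = [11.400,26.900,13.600]
diag = √(29.4²+29.4²+25.4²) = √2373.88 = 48.722

min=[-18.000,-2.500,-11.800] max=[11.400,26.900,13.600] diag=48.722
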